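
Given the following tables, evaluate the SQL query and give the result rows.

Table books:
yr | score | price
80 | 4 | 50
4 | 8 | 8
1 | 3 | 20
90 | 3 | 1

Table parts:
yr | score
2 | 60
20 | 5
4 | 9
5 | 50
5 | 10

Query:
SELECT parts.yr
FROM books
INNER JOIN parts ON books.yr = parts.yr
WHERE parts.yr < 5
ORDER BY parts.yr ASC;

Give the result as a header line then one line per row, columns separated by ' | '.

After JOIN parts (1 rows):
books.yr | books.score | books.price | parts.yr | parts.score
4 | 8 | 8 | 4 | 9
After WHERE (1 rows):
books.yr | books.score | books.price | parts.yr | parts.score
4 | 8 | 8 | 4 | 9
After SELECT (1 rows):
parts.yr
4
After ORDER BY (1 rows):
parts.yr
4

== RESULT ==
parts.yr
4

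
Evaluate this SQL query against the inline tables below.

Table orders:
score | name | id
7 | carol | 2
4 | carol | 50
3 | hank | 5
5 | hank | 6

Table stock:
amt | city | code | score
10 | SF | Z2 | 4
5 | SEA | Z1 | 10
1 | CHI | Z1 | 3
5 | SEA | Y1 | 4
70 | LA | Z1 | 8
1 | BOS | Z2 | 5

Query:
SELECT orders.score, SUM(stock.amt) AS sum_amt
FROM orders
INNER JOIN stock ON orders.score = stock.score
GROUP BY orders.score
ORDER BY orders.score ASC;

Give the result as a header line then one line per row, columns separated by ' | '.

After JOIN stock (4 rows):
orders.score | orders.name | orders.id | stock.amt | stock.city | stock.code | stock.score
4 | carol | 50 | 10 | SF | Z2 | 4
4 | carol | 50 | 5 | SEA | Y1 | 4
3 | hank | 5 | 1 | CHI | Z1 | 3
5 | hank | 6 | 1 | BOS | Z2 | 5
After GROUP BY (3 rows):
orders.score | sum_amt
4 | 15
3 | 1
5 | 1
After ORDER BY (3 rows):
orders.score | sum_amt
3 | 1
4 | 15
5 | 1

== RESULT ==
orders.score | sum_amt
3 | 1
4 | 15
5 | 1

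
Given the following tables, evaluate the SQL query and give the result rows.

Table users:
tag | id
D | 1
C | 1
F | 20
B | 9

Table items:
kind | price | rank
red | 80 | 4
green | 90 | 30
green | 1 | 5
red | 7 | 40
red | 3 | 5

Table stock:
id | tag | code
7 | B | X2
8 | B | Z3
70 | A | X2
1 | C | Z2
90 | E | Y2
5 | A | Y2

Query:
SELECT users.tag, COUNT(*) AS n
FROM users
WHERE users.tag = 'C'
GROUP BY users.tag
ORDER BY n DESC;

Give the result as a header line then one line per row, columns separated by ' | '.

== RESULT ==
users.tag | n
C | 1

Derivation:
After WHERE (1 rows):
users.tag | users.id
C | 1
After GROUP BY (1 rows):
users.tag | n
C | 1
After ORDER BY (1 rows):
users.tag | n
C | 1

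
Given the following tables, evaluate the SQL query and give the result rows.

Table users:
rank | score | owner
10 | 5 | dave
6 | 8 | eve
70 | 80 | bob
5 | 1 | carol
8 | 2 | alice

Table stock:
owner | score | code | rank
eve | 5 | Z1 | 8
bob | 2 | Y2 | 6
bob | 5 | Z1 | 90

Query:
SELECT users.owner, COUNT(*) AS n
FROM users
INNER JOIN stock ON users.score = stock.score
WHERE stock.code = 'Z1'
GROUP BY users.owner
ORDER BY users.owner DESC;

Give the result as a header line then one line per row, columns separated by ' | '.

After JOIN stock (3 rows):
users.rank | users.score | users.owner | stock.owner | stock.score | stock.code | stock.rank
10 | 5 | dave | eve | 5 | Z1 | 8
10 | 5 | dave | bob | 5 | Z1 | 90
8 | 2 | alice | bob | 2 | Y2 | 6
After WHERE (2 rows):
users.rank | users.score | users.owner | stock.owner | stock.score | stock.code | stock.rank
10 | 5 | dave | eve | 5 | Z1 | 8
10 | 5 | dave | bob | 5 | Z1 | 90
After GROUP BY (1 rows):
users.owner | n
dave | 2
After ORDER BY (1 rows):
users.owner | n
dave | 2

== RESULT ==
users.owner | n
dave | 2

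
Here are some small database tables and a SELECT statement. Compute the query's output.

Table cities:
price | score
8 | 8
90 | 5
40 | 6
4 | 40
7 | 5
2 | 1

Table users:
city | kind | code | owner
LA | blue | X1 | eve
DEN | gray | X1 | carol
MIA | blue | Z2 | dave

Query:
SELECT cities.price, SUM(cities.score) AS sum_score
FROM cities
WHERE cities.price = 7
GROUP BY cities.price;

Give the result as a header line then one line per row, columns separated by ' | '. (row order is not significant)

After WHERE (1 rows):
cities.price | cities.score
7 | 5
After GROUP BY (1 rows):
cities.price | sum_score
7 | 5

== RESULT ==
cities.price | sum_score
7 | 5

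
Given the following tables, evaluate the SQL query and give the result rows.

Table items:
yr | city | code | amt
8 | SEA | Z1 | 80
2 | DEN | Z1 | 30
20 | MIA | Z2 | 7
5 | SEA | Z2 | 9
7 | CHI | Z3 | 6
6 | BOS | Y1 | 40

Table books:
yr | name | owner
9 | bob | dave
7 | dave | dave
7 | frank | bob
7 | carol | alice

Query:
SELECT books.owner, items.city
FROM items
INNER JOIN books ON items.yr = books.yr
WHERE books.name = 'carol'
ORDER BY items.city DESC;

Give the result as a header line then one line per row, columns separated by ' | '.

After JOIN books (3 rows):
items.yr | items.city | items.code | items.amt | books.yr | books.name | books.owner
7 | CHI | Z3 | 6 | 7 | dave | dave
7 | CHI | Z3 | 6 | 7 | frank | bob
7 | CHI | Z3 | 6 | 7 | carol | alice
After WHERE (1 rows):
items.yr | items.city | items.code | items.amt | books.yr | books.name | books.owner
7 | CHI | Z3 | 6 | 7 | carol | alice
After SELECT (1 rows):
books.owner | items.city
alice | CHI
After ORDER BY (1 rows):
books.owner | items.city
alice | CHI

== RESULT ==
books.owner | items.city
alice | CHI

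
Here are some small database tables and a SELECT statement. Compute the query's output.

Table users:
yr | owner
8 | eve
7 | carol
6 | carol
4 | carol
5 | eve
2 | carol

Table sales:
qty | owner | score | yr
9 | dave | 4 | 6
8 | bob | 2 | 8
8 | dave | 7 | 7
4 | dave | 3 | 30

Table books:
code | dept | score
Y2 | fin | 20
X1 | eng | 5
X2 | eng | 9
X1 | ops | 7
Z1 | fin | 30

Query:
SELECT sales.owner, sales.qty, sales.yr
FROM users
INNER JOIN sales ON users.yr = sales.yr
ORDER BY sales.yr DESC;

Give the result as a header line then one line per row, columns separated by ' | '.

== RESULT ==
sales.owner | sales.qty | sales.yr
bob | 8 | 8
dave | 8 | 7
dave | 9 | 6

Derivation:
After JOIN sales (3 rows):
users.yr | users.owner | sales.qty | sales.owner | sales.score | sales.yr
8 | eve | 8 | bob | 2 | 8
7 | carol | 8 | dave | 7 | 7
6 | carol | 9 | dave | 4 | 6
After SELECT (3 rows):
sales.owner | sales.qty | sales.yr
bob | 8 | 8
dave | 8 | 7
dave | 9 | 6
After ORDER BY (3 rows):
sales.owner | sales.qty | sales.yr
bob | 8 | 8
dave | 8 | 7
dave | 9 | 6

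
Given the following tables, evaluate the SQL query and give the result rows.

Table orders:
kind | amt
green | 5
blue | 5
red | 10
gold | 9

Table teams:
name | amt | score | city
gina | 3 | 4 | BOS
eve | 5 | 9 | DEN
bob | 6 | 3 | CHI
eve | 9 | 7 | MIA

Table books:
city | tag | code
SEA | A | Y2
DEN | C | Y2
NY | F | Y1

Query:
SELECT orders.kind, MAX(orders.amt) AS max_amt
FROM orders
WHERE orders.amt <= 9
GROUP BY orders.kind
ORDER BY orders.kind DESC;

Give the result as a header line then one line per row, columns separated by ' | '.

== RESULT ==
orders.kind | max_amt
green | 5
gold | 9
blue | 5

Derivation:
After WHERE (3 rows):
orders.kind | orders.amt
green | 5
blue | 5
gold | 9
After GROUP BY (3 rows):
orders.kind | max_amt
green | 5
blue | 5
gold | 9
After ORDER BY (3 rows):
orders.kind | max_amt
green | 5
gold | 9
blue | 5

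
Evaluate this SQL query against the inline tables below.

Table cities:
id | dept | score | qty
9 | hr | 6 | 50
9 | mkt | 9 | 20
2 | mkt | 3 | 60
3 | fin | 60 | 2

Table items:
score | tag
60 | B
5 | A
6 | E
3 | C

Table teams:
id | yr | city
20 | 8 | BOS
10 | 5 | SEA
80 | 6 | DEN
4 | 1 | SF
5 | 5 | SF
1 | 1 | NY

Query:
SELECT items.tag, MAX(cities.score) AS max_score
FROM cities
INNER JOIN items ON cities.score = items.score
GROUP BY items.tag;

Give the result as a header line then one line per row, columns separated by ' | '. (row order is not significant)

After JOIN items (3 rows):
cities.id | cities.dept | cities.score | cities.qty | items.score | items.tag
9 | hr | 6 | 50 | 6 | E
2 | mkt | 3 | 60 | 3 | C
3 | fin | 60 | 2 | 60 | B
After GROUP BY (3 rows):
items.tag | max_score
E | 6
C | 3
B | 60

== RESULT ==
items.tag | max_score
E | 6
C | 3
B | 60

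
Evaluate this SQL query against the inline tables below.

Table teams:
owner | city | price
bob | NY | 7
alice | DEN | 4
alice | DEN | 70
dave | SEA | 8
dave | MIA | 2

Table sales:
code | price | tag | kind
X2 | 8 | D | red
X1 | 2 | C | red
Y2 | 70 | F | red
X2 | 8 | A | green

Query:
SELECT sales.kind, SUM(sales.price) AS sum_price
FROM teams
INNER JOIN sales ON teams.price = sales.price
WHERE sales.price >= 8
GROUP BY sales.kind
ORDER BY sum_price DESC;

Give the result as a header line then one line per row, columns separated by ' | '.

== RESULT ==
sales.kind | sum_price
red | 78
green | 8

Derivation:
After JOIN sales (4 rows):
teams.owner | teams.city | teams.price | sales.code | sales.price | sales.tag | sales.kind
alice | DEN | 70 | Y2 | 70 | F | red
dave | SEA | 8 | X2 | 8 | D | red
dave | SEA | 8 | X2 | 8 | A | green
dave | MIA | 2 | X1 | 2 | C | red
After WHERE (3 rows):
teams.owner | teams.city | teams.price | sales.code | sales.price | sales.tag | sales.kind
alice | DEN | 70 | Y2 | 70 | F | red
dave | SEA | 8 | X2 | 8 | D | red
dave | SEA | 8 | X2 | 8 | A | green
After GROUP BY (2 rows):
sales.kind | sum_price
red | 78
green | 8
After ORDER BY (2 rows):
sales.kind | sum_price
red | 78
green | 8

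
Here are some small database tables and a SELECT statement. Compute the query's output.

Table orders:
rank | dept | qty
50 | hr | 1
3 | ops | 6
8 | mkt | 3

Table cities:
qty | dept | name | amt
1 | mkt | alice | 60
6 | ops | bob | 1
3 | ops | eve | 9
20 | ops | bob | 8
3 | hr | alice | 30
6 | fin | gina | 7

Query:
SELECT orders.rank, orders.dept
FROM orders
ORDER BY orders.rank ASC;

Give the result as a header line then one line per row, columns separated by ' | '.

== RESULT ==
orders.rank | orders.dept
3 | ops
8 | mkt
50 | hr

Derivation:
After SELECT (3 rows):
orders.rank | orders.dept
50 | hr
3 | ops
8 | mkt
After ORDER BY (3 rows):
orders.rank | orders.dept
3 | ops
8 | mkt
50 | hr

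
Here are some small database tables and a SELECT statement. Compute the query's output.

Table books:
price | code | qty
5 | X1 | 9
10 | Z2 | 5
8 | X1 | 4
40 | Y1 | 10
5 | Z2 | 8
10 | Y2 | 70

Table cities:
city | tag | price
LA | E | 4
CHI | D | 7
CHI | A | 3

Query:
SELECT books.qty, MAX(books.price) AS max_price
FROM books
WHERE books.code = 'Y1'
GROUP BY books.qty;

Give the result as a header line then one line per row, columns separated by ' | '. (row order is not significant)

== RESULT ==
books.qty | max_price
10 | 40

Derivation:
After WHERE (1 rows):
books.price | books.code | books.qty
40 | Y1 | 10
After GROUP BY (1 rows):
books.qty | max_price
10 | 40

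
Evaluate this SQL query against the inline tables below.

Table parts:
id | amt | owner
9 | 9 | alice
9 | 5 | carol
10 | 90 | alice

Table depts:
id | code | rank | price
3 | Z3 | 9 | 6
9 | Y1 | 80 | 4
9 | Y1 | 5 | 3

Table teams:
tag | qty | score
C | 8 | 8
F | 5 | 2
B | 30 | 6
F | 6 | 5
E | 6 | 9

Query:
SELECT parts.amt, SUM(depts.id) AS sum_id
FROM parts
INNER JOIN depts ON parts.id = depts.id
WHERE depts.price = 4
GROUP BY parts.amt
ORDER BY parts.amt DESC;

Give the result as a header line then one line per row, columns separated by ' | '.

== RESULT ==
parts.amt | sum_id
9 | 9
5 | 9

Derivation:
After JOIN depts (4 rows):
parts.id | parts.amt | parts.owner | depts.id | depts.code | depts.rank | depts.price
9 | 9 | alice | 9 | Y1 | 80 | 4
9 | 9 | alice | 9 | Y1 | 5 | 3
9 | 5 | carol | 9 | Y1 | 80 | 4
9 | 5 | carol | 9 | Y1 | 5 | 3
After WHERE (2 rows):
parts.id | parts.amt | parts.owner | depts.id | depts.code | depts.rank | depts.price
9 | 9 | alice | 9 | Y1 | 80 | 4
9 | 5 | carol | 9 | Y1 | 80 | 4
After GROUP BY (2 rows):
parts.amt | sum_id
9 | 9
5 | 9
After ORDER BY (2 rows):
parts.amt | sum_id
9 | 9
5 | 9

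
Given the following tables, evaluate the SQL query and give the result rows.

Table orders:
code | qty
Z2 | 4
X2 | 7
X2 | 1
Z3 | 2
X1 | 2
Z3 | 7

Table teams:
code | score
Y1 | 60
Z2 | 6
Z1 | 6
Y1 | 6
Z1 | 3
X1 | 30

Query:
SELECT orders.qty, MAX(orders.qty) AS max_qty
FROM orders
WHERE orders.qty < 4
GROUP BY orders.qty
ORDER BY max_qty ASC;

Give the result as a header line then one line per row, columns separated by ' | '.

After WHERE (3 rows):
orders.code | orders.qty
X2 | 1
Z3 | 2
X1 | 2
After GROUP BY (2 rows):
orders.qty | max_qty
1 | 1
2 | 2
After ORDER BY (2 rows):
orders.qty | max_qty
1 | 1
2 | 2

== RESULT ==
orders.qty | max_qty
1 | 1
2 | 2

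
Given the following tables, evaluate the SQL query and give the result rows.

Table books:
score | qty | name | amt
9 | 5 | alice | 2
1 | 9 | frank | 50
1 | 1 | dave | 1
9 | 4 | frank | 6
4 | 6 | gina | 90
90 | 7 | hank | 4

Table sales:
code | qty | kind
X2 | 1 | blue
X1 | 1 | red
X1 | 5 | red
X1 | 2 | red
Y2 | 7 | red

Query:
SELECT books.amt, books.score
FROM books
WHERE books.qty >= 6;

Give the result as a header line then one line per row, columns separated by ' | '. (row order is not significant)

After WHERE (3 rows):
books.score | books.qty | books.name | books.amt
1 | 9 | frank | 50
4 | 6 | gina | 90
90 | 7 | hank | 4
After SELECT (3 rows):
books.amt | books.score
50 | 1
90 | 4
4 | 90

== RESULT ==
books.amt | books.score
50 | 1
90 | 4
4 | 90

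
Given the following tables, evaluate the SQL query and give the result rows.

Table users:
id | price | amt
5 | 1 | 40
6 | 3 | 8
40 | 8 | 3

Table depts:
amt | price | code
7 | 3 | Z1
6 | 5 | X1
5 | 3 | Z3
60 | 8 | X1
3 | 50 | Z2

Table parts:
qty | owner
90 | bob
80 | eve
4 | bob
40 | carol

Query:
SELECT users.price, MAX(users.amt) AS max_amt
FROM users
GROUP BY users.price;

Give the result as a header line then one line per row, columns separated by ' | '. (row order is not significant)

After GROUP BY (3 rows):
users.price | max_amt
1 | 40
3 | 8
8 | 3

== RESULT ==
users.price | max_amt
1 | 40
3 | 8
8 | 3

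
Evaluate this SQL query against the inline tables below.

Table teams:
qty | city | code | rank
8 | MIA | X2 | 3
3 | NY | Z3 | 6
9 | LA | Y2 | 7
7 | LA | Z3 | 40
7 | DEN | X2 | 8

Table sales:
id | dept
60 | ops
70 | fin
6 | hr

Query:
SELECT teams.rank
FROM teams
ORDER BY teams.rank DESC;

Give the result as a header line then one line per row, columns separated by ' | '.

== RESULT ==
teams.rank
40
8
7
6
3

Derivation:
After SELECT (5 rows):
teams.rank
3
6
7
40
8
After ORDER BY (5 rows):
teams.rank
40
8
7
6
3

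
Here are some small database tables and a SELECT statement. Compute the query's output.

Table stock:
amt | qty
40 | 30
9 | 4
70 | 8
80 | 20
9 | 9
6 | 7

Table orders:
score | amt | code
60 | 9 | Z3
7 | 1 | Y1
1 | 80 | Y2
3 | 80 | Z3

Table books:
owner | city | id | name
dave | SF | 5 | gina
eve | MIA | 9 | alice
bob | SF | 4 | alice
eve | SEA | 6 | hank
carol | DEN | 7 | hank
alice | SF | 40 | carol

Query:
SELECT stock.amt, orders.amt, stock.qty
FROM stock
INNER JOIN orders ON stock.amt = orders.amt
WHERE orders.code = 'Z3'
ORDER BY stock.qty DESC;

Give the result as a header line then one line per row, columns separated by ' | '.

After JOIN orders (4 rows):
stock.amt | stock.qty | orders.score | orders.amt | orders.code
9 | 4 | 60 | 9 | Z3
80 | 20 | 1 | 80 | Y2
80 | 20 | 3 | 80 | Z3
9 | 9 | 60 | 9 | Z3
After WHERE (3 rows):
stock.amt | stock.qty | orders.score | orders.amt | orders.code
9 | 4 | 60 | 9 | Z3
80 | 20 | 3 | 80 | Z3
9 | 9 | 60 | 9 | Z3
After SELECT (3 rows):
stock.amt | orders.amt | stock.qty
9 | 9 | 4
80 | 80 | 20
9 | 9 | 9
After ORDER BY (3 rows):
stock.amt | orders.amt | stock.qty
80 | 80 | 20
9 | 9 | 9
9 | 9 | 4

== RESULT ==
stock.amt | orders.amt | stock.qty
80 | 80 | 20
9 | 9 | 9
9 | 9 | 4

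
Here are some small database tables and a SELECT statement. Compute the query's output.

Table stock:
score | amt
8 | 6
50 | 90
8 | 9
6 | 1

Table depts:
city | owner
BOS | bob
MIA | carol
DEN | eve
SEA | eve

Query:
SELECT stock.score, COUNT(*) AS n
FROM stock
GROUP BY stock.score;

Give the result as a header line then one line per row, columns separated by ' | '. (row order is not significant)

== RESULT ==
stock.score | n
8 | 2
50 | 1
6 | 1

Derivation:
After GROUP BY (3 rows):
stock.score | n
8 | 2
50 | 1
6 | 1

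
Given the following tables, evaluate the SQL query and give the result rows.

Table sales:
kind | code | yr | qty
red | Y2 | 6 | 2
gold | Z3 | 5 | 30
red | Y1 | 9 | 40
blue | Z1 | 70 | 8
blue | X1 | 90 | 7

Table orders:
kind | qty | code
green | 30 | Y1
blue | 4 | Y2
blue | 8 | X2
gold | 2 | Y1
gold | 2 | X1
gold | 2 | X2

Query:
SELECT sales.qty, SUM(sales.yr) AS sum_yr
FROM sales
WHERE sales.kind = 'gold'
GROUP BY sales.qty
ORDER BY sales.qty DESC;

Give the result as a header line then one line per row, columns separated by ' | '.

After WHERE (1 rows):
sales.kind | sales.code | sales.yr | sales.qty
gold | Z3 | 5 | 30
After GROUP BY (1 rows):
sales.qty | sum_yr
30 | 5
After ORDER BY (1 rows):
sales.qty | sum_yr
30 | 5

== RESULT ==
sales.qty | sum_yr
30 | 5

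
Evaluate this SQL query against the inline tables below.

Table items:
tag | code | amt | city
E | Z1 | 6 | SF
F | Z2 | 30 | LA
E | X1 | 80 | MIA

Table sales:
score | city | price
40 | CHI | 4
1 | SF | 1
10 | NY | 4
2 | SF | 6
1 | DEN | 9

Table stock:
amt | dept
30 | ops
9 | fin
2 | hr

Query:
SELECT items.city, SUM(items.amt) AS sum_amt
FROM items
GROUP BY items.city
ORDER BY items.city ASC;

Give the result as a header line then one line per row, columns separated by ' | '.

== RESULT ==
items.city | sum_amt
LA | 30
MIA | 80
SF | 6

Derivation:
After GROUP BY (3 rows):
items.city | sum_amt
SF | 6
LA | 30
MIA | 80
After ORDER BY (3 rows):
items.city | sum_amt
LA | 30
MIA | 80
SF | 6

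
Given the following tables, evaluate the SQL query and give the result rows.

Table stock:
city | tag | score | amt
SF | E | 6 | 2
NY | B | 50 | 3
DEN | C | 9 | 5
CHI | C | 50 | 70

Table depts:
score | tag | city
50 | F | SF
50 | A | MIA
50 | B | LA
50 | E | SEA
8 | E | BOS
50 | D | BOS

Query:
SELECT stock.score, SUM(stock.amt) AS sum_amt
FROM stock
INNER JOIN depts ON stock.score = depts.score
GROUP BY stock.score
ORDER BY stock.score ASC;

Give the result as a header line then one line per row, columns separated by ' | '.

After JOIN depts (10 rows):
stock.city | stock.tag | stock.score | stock.amt | depts.score | depts.tag | depts.city
NY | B | 50 | 3 | 50 | F | SF
NY | B | 50 | 3 | 50 | A | MIA
NY | B | 50 | 3 | 50 | B | LA
NY | B | 50 | 3 | 50 | E | SEA
NY | B | 50 | 3 | 50 | D | BOS
CHI | C | 50 | 70 | 50 | F | SF
CHI | C | 50 | 70 | 50 | A | MIA
CHI | C | 50 | 70 | 50 | B | LA
CHI | C | 50 | 70 | 50 | E | SEA
CHI | C | 50 | 70 | 50 | D | BOS
After GROUP BY (1 rows):
stock.score | sum_amt
50 | 365
After ORDER BY (1 rows):
stock.score | sum_amt
50 | 365

== RESULT ==
stock.score | sum_amt
50 | 365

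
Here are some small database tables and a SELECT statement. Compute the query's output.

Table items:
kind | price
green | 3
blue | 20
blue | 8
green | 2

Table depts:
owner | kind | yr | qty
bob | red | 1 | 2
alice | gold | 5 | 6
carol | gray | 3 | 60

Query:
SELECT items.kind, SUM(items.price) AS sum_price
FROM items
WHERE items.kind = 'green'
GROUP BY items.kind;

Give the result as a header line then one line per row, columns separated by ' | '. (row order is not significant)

After WHERE (2 rows):
items.kind | items.price
green | 3
green | 2
After GROUP BY (1 rows):
items.kind | sum_price
green | 5

== RESULT ==
items.kind | sum_price
green | 5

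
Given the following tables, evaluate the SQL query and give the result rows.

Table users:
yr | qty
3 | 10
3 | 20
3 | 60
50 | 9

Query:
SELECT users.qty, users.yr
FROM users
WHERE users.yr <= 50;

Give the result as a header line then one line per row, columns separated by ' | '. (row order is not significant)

After WHERE (4 rows):
users.yr | users.qty
3 | 10
3 | 20
3 | 60
50 | 9
After SELECT (4 rows):
users.qty | users.yr
10 | 3
20 | 3
60 | 3
9 | 50

== RESULT ==
users.qty | users.yr
10 | 3
20 | 3
60 | 3
9 | 50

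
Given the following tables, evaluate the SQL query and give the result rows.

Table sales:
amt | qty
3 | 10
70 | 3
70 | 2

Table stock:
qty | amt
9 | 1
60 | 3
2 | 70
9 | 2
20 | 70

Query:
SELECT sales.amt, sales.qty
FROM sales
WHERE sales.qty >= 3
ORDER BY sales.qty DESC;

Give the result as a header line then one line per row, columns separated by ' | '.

After WHERE (2 rows):
sales.amt | sales.qty
3 | 10
70 | 3
After SELECT (2 rows):
sales.amt | sales.qty
3 | 10
70 | 3
After ORDER BY (2 rows):
sales.amt | sales.qty
3 | 10
70 | 3

== RESULT ==
sales.amt | sales.qty
3 | 10
70 | 3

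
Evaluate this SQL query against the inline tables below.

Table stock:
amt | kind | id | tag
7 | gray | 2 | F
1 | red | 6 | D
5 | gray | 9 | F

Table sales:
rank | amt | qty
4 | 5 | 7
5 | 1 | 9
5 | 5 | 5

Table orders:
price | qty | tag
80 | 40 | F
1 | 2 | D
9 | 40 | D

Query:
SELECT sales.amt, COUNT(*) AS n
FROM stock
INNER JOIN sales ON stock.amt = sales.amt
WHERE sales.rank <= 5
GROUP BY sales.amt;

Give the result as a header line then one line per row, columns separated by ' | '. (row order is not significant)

== RESULT ==
sales.amt | n
1 | 1
5 | 2

Derivation:
After JOIN sales (3 rows):
stock.amt | stock.kind | stock.id | stock.tag | sales.rank | sales.amt | sales.qty
1 | red | 6 | D | 5 | 1 | 9
5 | gray | 9 | F | 4 | 5 | 7
5 | gray | 9 | F | 5 | 5 | 5
After WHERE (3 rows):
stock.amt | stock.kind | stock.id | stock.tag | sales.rank | sales.amt | sales.qty
1 | red | 6 | D | 5 | 1 | 9
5 | gray | 9 | F | 4 | 5 | 7
5 | gray | 9 | F | 5 | 5 | 5
After GROUP BY (2 rows):
sales.amt | n
1 | 1
5 | 2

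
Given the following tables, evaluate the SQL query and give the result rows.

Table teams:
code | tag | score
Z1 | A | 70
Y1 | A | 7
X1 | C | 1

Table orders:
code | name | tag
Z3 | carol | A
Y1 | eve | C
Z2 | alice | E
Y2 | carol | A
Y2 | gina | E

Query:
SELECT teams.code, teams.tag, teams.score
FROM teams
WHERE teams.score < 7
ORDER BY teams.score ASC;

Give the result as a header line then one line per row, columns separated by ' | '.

== RESULT ==
teams.code | teams.tag | teams.score
X1 | C | 1

Derivation:
After WHERE (1 rows):
teams.code | teams.tag | teams.score
X1 | C | 1
After SELECT (1 rows):
teams.code | teams.tag | teams.score
X1 | C | 1
After ORDER BY (1 rows):
teams.code | teams.tag | teams.score
X1 | C | 1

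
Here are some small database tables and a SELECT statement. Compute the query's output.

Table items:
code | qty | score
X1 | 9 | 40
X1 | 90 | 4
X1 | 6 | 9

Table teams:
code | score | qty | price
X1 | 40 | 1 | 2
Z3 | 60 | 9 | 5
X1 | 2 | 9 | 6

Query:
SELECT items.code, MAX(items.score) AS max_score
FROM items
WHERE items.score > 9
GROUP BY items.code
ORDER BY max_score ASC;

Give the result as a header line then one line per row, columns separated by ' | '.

After WHERE (1 rows):
items.code | items.qty | items.score
X1 | 9 | 40
After GROUP BY (1 rows):
items.code | max_score
X1 | 40
After ORDER BY (1 rows):
items.code | max_score
X1 | 40

== RESULT ==
items.code | max_score
X1 | 40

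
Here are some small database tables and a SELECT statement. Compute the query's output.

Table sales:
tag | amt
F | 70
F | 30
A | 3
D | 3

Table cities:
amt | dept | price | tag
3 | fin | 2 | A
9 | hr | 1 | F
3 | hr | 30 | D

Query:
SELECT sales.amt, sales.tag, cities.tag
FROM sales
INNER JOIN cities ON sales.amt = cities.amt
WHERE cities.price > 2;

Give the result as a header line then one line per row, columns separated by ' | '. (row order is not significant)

After JOIN cities (4 rows):
sales.tag | sales.amt | cities.amt | cities.dept | cities.price | cities.tag
A | 3 | 3 | fin | 2 | A
A | 3 | 3 | hr | 30 | D
D | 3 | 3 | fin | 2 | A
D | 3 | 3 | hr | 30 | D
After WHERE (2 rows):
sales.tag | sales.amt | cities.amt | cities.dept | cities.price | cities.tag
A | 3 | 3 | hr | 30 | D
D | 3 | 3 | hr | 30 | D
After SELECT (2 rows):
sales.amt | sales.tag | cities.tag
3 | A | D
3 | D | D

== RESULT ==
sales.amt | sales.tag | cities.tag
3 | A | D
3 | D | D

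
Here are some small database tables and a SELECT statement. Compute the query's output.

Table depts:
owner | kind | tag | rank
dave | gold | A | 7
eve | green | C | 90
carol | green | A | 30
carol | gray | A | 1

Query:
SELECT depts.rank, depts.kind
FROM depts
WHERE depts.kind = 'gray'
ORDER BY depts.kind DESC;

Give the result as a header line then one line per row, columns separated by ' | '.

After WHERE (1 rows):
depts.owner | depts.kind | depts.tag | depts.rank
carol | gray | A | 1
After SELECT (1 rows):
depts.rank | depts.kind
1 | gray
After ORDER BY (1 rows):
depts.rank | depts.kind
1 | gray

== RESULT ==
depts.rank | depts.kind
1 | gray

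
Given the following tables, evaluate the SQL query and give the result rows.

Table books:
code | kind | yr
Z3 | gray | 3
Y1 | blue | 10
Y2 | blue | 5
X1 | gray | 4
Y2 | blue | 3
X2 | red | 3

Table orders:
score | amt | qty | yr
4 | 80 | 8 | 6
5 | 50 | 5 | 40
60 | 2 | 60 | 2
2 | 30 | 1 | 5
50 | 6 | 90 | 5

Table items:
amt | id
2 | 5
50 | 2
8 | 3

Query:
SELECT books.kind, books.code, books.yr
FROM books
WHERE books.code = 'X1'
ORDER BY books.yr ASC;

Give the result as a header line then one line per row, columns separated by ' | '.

== RESULT ==
books.kind | books.code | books.yr
gray | X1 | 4

Derivation:
After WHERE (1 rows):
books.code | books.kind | books.yr
X1 | gray | 4
After SELECT (1 rows):
books.kind | books.code | books.yr
gray | X1 | 4
After ORDER BY (1 rows):
books.kind | books.code | books.yr
gray | X1 | 4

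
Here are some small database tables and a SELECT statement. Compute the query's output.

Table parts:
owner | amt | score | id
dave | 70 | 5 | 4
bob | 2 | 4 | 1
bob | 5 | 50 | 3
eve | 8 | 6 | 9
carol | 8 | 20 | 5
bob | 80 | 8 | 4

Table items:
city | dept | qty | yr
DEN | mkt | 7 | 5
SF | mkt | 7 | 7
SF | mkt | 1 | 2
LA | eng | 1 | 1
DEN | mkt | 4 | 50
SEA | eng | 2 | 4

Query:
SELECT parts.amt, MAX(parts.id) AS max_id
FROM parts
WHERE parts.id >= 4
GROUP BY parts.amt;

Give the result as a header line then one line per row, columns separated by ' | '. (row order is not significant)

After WHERE (4 rows):
parts.owner | parts.amt | parts.score | parts.id
dave | 70 | 5 | 4
eve | 8 | 6 | 9
carol | 8 | 20 | 5
bob | 80 | 8 | 4
After GROUP BY (3 rows):
parts.amt | max_id
70 | 4
8 | 9
80 | 4

== RESULT ==
parts.amt | max_id
70 | 4
8 | 9
80 | 4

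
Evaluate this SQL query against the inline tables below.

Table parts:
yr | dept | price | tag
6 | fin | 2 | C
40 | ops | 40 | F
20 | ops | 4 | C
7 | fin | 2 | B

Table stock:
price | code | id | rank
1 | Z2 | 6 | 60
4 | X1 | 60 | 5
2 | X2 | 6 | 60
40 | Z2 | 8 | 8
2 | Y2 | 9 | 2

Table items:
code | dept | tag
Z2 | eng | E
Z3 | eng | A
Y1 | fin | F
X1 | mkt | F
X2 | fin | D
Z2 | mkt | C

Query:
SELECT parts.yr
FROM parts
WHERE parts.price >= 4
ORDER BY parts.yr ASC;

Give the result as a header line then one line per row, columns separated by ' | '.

== RESULT ==
parts.yr
20
40

Derivation:
After WHERE (2 rows):
parts.yr | parts.dept | parts.price | parts.tag
40 | ops | 40 | F
20 | ops | 4 | C
After SELECT (2 rows):
parts.yr
40
20
After ORDER BY (2 rows):
parts.yr
20
40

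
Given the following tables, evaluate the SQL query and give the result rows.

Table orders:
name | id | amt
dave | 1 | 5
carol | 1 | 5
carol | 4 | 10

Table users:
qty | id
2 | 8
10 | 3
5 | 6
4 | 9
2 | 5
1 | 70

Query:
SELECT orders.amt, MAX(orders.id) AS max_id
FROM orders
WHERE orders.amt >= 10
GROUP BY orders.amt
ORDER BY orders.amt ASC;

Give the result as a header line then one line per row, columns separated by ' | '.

After WHERE (1 rows):
orders.name | orders.id | orders.amt
carol | 4 | 10
After GROUP BY (1 rows):
orders.amt | max_id
10 | 4
After ORDER BY (1 rows):
orders.amt | max_id
10 | 4

== RESULT ==
orders.amt | max_id
10 | 4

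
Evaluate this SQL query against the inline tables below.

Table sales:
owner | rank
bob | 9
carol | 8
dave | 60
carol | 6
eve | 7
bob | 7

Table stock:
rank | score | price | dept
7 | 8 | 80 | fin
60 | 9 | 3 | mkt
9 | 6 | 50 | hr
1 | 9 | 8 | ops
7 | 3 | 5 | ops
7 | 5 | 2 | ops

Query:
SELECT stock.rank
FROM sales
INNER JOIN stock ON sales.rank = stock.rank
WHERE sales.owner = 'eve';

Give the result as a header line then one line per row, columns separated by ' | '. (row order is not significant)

== RESULT ==
stock.rank
7
7
7

Derivation:
After JOIN stock (8 rows):
sales.owner | sales.rank | stock.rank | stock.score | stock.price | stock.dept
bob | 9 | 9 | 6 | 50 | hr
dave | 60 | 60 | 9 | 3 | mkt
eve | 7 | 7 | 8 | 80 | fin
eve | 7 | 7 | 3 | 5 | ops
eve | 7 | 7 | 5 | 2 | ops
bob | 7 | 7 | 8 | 80 | fin
bob | 7 | 7 | 3 | 5 | ops
bob | 7 | 7 | 5 | 2 | ops
After WHERE (3 rows):
sales.owner | sales.rank | stock.rank | stock.score | stock.price | stock.dept
eve | 7 | 7 | 8 | 80 | fin
eve | 7 | 7 | 3 | 5 | ops
eve | 7 | 7 | 5 | 2 | ops
After SELECT (3 rows):
stock.rank
7
7
7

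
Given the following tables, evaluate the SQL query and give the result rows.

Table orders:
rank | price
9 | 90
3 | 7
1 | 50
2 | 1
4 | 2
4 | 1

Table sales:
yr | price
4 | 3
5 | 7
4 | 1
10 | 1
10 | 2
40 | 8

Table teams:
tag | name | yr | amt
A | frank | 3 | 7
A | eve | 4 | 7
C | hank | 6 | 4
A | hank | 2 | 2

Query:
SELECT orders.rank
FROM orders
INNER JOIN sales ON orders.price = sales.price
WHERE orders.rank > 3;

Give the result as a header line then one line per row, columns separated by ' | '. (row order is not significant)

== RESULT ==
orders.rank
4
4
4

Derivation:
After JOIN sales (6 rows):
orders.rank | orders.price | sales.yr | sales.price
3 | 7 | 5 | 7
2 | 1 | 4 | 1
2 | 1 | 10 | 1
4 | 2 | 10 | 2
4 | 1 | 4 | 1
4 | 1 | 10 | 1
After WHERE (3 rows):
orders.rank | orders.price | sales.yr | sales.price
4 | 2 | 10 | 2
4 | 1 | 4 | 1
4 | 1 | 10 | 1
After SELECT (3 rows):
orders.rank
4
4
4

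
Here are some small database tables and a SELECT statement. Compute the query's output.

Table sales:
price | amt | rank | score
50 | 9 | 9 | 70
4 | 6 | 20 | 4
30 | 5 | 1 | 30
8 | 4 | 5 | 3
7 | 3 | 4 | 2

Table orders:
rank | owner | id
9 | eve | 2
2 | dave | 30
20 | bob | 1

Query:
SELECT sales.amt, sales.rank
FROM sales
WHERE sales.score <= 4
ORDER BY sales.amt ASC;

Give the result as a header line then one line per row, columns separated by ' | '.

== RESULT ==
sales.amt | sales.rank
3 | 4
4 | 5
6 | 20

Derivation:
After WHERE (3 rows):
sales.price | sales.amt | sales.rank | sales.score
4 | 6 | 20 | 4
8 | 4 | 5 | 3
7 | 3 | 4 | 2
After SELECT (3 rows):
sales.amt | sales.rank
6 | 20
4 | 5
3 | 4
After ORDER BY (3 rows):
sales.amt | sales.rank
3 | 4
4 | 5
6 | 20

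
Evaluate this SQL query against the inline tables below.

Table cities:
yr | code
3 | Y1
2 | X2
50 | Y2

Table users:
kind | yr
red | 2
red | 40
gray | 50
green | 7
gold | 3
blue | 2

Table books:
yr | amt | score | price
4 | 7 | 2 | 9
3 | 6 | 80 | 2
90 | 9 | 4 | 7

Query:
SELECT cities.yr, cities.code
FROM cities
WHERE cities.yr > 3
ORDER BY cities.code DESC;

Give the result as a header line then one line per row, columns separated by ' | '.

== RESULT ==
cities.yr | cities.code
50 | Y2

Derivation:
After WHERE (1 rows):
cities.yr | cities.code
50 | Y2
After SELECT (1 rows):
cities.yr | cities.code
50 | Y2
After ORDER BY (1 rows):
cities.yr | cities.code
50 | Y2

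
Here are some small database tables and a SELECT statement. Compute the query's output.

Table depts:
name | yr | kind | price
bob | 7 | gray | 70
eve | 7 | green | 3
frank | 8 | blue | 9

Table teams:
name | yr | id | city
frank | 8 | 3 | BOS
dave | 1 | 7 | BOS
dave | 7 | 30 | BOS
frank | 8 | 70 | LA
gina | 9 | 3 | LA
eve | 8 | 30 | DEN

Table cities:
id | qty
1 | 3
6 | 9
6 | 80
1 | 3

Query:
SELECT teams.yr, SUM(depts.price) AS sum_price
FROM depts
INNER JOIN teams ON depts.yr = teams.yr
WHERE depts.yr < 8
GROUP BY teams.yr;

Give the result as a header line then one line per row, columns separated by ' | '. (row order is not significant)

== RESULT ==
teams.yr | sum_price
7 | 73

Derivation:
After JOIN teams (5 rows):
depts.name | depts.yr | depts.kind | depts.price | teams.name | teams.yr | teams.id | teams.city
bob | 7 | gray | 70 | dave | 7 | 30 | BOS
eve | 7 | green | 3 | dave | 7 | 30 | BOS
frank | 8 | blue | 9 | frank | 8 | 3 | BOS
frank | 8 | blue | 9 | frank | 8 | 70 | LA
frank | 8 | blue | 9 | eve | 8 | 30 | DEN
After WHERE (2 rows):
depts.name | depts.yr | depts.kind | depts.price | teams.name | teams.yr | teams.id | teams.city
bob | 7 | gray | 70 | dave | 7 | 30 | BOS
eve | 7 | green | 3 | dave | 7 | 30 | BOS
After GROUP BY (1 rows):
teams.yr | sum_price
7 | 73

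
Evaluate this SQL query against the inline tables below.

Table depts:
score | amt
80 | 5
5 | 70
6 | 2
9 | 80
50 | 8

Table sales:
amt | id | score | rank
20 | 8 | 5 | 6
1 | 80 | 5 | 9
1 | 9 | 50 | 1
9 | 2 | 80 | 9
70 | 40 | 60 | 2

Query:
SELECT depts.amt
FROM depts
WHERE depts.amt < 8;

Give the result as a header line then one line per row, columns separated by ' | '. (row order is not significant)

== RESULT ==
depts.amt
5
2

Derivation:
After WHERE (2 rows):
depts.score | depts.amt
80 | 5
6 | 2
After SELECT (2 rows):
depts.amt
5
2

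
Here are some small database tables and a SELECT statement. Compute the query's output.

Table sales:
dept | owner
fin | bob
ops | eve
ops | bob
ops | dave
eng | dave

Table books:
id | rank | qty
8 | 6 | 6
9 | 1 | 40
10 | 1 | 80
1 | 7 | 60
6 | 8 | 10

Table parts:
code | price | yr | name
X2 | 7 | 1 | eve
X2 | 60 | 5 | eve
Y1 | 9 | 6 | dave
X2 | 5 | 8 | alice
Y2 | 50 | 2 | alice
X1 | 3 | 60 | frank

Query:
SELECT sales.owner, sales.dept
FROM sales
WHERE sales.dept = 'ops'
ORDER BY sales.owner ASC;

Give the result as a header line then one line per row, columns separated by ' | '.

== RESULT ==
sales.owner | sales.dept
bob | ops
dave | ops
eve | ops

Derivation:
After WHERE (3 rows):
sales.dept | sales.owner
ops | eve
ops | bob
ops | dave
After SELECT (3 rows):
sales.owner | sales.dept
eve | ops
bob | ops
dave | ops
After ORDER BY (3 rows):
sales.owner | sales.dept
bob | ops
dave | ops
eve | ops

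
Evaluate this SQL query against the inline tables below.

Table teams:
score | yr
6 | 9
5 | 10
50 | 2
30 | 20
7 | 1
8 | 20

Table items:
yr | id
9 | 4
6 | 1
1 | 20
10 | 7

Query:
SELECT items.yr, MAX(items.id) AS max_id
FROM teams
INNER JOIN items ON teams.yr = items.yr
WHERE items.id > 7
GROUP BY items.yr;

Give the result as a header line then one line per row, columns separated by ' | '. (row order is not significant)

After JOIN items (3 rows):
teams.score | teams.yr | items.yr | items.id
6 | 9 | 9 | 4
5 | 10 | 10 | 7
7 | 1 | 1 | 20
After WHERE (1 rows):
teams.score | teams.yr | items.yr | items.id
7 | 1 | 1 | 20
After GROUP BY (1 rows):
items.yr | max_id
1 | 20

== RESULT ==
items.yr | max_id
1 | 20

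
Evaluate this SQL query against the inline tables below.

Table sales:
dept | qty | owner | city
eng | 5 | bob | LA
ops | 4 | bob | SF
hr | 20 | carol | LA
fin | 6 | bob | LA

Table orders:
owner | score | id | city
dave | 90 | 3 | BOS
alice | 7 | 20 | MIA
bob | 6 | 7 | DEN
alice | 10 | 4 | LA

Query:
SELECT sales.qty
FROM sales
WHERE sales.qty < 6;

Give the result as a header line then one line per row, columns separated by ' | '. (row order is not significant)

After WHERE (2 rows):
sales.dept | sales.qty | sales.owner | sales.city
eng | 5 | bob | LA
ops | 4 | bob | SF
After SELECT (2 rows):
sales.qty
5
4

== RESULT ==
sales.qty
5
4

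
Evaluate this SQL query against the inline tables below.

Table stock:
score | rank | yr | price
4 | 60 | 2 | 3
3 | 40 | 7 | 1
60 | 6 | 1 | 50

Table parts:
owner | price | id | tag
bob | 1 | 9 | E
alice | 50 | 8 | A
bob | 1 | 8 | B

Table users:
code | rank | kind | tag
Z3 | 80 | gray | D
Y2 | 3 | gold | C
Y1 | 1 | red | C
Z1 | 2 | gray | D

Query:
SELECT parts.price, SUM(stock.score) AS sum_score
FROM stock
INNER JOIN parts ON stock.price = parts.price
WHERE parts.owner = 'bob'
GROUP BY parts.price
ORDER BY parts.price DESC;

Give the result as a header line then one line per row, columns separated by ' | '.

After JOIN parts (3 rows):
stock.score | stock.rank | stock.yr | stock.price | parts.owner | parts.price | parts.id | parts.tag
3 | 40 | 7 | 1 | bob | 1 | 9 | E
3 | 40 | 7 | 1 | bob | 1 | 8 | B
60 | 6 | 1 | 50 | alice | 50 | 8 | A
After WHERE (2 rows):
stock.score | stock.rank | stock.yr | stock.price | parts.owner | parts.price | parts.id | parts.tag
3 | 40 | 7 | 1 | bob | 1 | 9 | E
3 | 40 | 7 | 1 | bob | 1 | 8 | B
After GROUP BY (1 rows):
parts.price | sum_score
1 | 6
After ORDER BY (1 rows):
parts.price | sum_score
1 | 6

== RESULT ==
parts.price | sum_score
1 | 6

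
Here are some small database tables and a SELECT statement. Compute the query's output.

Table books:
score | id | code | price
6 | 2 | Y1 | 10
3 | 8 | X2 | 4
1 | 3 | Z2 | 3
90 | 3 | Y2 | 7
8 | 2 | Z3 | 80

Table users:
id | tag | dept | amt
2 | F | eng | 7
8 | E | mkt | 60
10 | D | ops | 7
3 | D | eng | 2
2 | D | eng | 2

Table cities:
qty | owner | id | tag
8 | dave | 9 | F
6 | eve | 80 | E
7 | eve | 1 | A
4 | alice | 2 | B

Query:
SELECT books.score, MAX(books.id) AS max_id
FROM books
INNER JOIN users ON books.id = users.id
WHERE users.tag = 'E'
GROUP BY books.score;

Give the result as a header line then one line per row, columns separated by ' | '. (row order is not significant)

After JOIN users (7 rows):
books.score | books.id | books.code | books.price | users.id | users.tag | users.dept | users.amt
6 | 2 | Y1 | 10 | 2 | F | eng | 7
6 | 2 | Y1 | 10 | 2 | D | eng | 2
3 | 8 | X2 | 4 | 8 | E | mkt | 60
1 | 3 | Z2 | 3 | 3 | D | eng | 2
90 | 3 | Y2 | 7 | 3 | D | eng | 2
8 | 2 | Z3 | 80 | 2 | F | eng | 7
8 | 2 | Z3 | 80 | 2 | D | eng | 2
After WHERE (1 rows):
books.score | books.id | books.code | books.price | users.id | users.tag | users.dept | users.amt
3 | 8 | X2 | 4 | 8 | E | mkt | 60
After GROUP BY (1 rows):
books.score | max_id
3 | 8

== RESULT ==
books.score | max_id
3 | 8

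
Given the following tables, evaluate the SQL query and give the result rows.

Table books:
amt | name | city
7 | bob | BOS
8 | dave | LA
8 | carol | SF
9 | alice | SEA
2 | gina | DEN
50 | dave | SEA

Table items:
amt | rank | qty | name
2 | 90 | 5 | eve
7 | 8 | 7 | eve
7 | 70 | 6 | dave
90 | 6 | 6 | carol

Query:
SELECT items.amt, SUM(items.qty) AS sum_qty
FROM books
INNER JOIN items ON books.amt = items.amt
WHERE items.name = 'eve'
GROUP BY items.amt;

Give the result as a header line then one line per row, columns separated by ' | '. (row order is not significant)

== RESULT ==
items.amt | sum_qty
7 | 7
2 | 5

Derivation:
After JOIN items (3 rows):
books.amt | books.name | books.city | items.amt | items.rank | items.qty | items.name
7 | bob | BOS | 7 | 8 | 7 | eve
7 | bob | BOS | 7 | 70 | 6 | dave
2 | gina | DEN | 2 | 90 | 5 | eve
After WHERE (2 rows):
books.amt | books.name | books.city | items.amt | items.rank | items.qty | items.name
7 | bob | BOS | 7 | 8 | 7 | eve
2 | gina | DEN | 2 | 90 | 5 | eve
After GROUP BY (2 rows):
items.amt | sum_qty
7 | 7
2 | 5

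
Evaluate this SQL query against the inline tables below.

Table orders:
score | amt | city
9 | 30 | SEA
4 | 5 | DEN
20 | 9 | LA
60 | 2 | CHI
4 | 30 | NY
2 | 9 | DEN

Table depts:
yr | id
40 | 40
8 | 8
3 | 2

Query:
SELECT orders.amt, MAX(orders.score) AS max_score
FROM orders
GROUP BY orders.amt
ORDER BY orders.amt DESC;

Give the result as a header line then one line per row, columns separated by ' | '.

After GROUP BY (4 rows):
orders.amt | max_score
30 | 9
5 | 4
9 | 20
2 | 60
After ORDER BY (4 rows):
orders.amt | max_score
30 | 9
9 | 20
5 | 4
2 | 60

== RESULT ==
orders.amt | max_score
30 | 9
9 | 20
5 | 4
2 | 60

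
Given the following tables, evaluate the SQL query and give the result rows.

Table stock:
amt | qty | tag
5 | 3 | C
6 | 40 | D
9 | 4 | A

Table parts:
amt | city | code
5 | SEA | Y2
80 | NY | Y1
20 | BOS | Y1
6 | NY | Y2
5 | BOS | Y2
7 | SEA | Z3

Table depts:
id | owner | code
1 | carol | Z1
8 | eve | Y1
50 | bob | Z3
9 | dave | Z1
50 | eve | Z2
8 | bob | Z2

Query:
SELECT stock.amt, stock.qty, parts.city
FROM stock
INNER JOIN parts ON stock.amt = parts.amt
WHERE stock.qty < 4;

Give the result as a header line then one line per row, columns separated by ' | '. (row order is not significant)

After JOIN parts (3 rows):
stock.amt | stock.qty | stock.tag | parts.amt | parts.city | parts.code
5 | 3 | C | 5 | SEA | Y2
5 | 3 | C | 5 | BOS | Y2
6 | 40 | D | 6 | NY | Y2
After WHERE (2 rows):
stock.amt | stock.qty | stock.tag | parts.amt | parts.city | parts.code
5 | 3 | C | 5 | SEA | Y2
5 | 3 | C | 5 | BOS | Y2
After SELECT (2 rows):
stock.amt | stock.qty | parts.city
5 | 3 | SEA
5 | 3 | BOS

== RESULT ==
stock.amt | stock.qty | parts.city
5 | 3 | SEA
5 | 3 | BOS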